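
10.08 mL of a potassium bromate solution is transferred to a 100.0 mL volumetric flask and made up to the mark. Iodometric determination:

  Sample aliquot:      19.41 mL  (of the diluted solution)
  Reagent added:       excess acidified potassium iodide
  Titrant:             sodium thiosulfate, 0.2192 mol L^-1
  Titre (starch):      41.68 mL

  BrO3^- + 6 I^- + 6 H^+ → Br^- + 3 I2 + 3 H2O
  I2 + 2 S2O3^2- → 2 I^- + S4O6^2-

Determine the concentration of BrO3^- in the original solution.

0.7783 mol/L

n(S2O3^2-) = 0.04168 × 0.2192 = 9.136 × 10^-3 mol
n(I2) = n(S2O3^2-)/2 = 4.568 × 10^-3 mol
From the 1:3 ratio, n(BrO3^-) in the aliquot = 1/3 × 4.568 × 10^-3 = 1.523 × 10^-3 mol
[BrO3^-]_dilute = 1.523 × 10^-3 / 0.01941 = 0.07845 mol/L
[BrO3^-]_original = 0.07845 × 100.0/10.08 = 0.7783 mol/L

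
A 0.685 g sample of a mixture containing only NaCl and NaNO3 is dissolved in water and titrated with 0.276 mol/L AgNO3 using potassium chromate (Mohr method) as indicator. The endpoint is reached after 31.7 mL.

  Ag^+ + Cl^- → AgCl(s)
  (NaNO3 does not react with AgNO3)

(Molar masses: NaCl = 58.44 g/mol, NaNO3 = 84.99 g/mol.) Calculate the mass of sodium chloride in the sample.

0.511 g

n(AgNO3) = 0.0317 × 0.276 = 8.75 × 10^-3 mol
Let x = n(NaCl), y = n(NaNO3).
Titrant: 1x = 8.75 × 10^-3;  mass: 58.44x + 84.99y = 0.685
Solving, x = 8.75 × 10^-3 mol, y = 2.04 × 10^-3 mol
mass of NaCl = 8.75 × 10^-3 × 58.44 = 0.511 g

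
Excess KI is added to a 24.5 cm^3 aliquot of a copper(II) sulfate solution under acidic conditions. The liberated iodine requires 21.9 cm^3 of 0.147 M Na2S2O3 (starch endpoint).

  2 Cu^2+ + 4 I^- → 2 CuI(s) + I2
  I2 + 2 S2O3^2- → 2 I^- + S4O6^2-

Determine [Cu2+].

n(S2O3^2-) = 0.0219 × 0.147 = 3.22 × 10^-3 mol
n(I2) = n(S2O3^2-)/2 = 1.61 × 10^-3 mol
From the 2:1 ratio, n(Cu2+) in the aliquot = 2/1 × 1.61 × 10^-3 = 3.22 × 10^-3 mol
[Cu2+] = 3.22 × 10^-3 / 0.0245 = 0.131 mol/L

0.131 M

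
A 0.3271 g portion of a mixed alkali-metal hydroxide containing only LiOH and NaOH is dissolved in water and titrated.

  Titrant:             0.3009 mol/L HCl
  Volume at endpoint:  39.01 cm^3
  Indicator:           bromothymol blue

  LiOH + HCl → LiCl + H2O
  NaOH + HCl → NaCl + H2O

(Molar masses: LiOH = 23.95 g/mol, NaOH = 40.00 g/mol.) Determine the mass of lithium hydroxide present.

0.2125 g

n(HCl) = 0.03901 × 0.3009 = 0.01174 mol
Let x = n(LiOH), y = n(NaOH).
Titrant: 1x + 1y = 0.01174;  mass: 23.95x + 40.00y = 0.3271
Solving, x = 8.874 × 10^-3 mol, y = 2.864 × 10^-3 mol
mass of LiOH = 8.874 × 10^-3 × 23.95 = 0.2125 g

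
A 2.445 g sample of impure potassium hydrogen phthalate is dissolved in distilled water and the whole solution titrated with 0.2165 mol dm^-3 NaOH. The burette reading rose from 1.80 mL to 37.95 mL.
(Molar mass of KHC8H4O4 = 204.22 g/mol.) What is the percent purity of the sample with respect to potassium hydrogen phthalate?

KHC8H4O4 + NaOH → KNaC8H4O4 + H2O
n(NaOH) = 0.03615 L × 0.2165 mol/L = 7.826 × 10^-3 mol
n(KHC8H4O4) = 7.826 × 10^-3 mol (1:1 ratio)
mass of KHC8H4O4 = 7.826 × 10^-3 × 204.22 g/mol = 1.598 g
% KHC8H4O4 = 1.598 / 2.445 × 100 = 65.37 %

65.37 %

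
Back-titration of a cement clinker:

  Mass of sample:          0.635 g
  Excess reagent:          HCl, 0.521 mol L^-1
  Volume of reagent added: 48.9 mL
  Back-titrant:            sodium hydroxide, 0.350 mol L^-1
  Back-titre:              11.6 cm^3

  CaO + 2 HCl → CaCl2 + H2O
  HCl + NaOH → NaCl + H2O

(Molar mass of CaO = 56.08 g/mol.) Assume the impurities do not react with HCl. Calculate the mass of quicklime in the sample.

0.601 g

n(HCl) added = 0.0489 × 0.521 = 0.0255 mol
n(NaOH) used in back-titration = 0.0116 × 0.350 = 4.06 × 10^-3 mol
n(HCl) left over = 4.06 × 10^-3 mol (1:1 ratio)
n(HCl) consumed by analyte = 0.0255 − 4.06 × 10^-3 = 0.0214 mol
From the 1:2 ratio, n(CaO) = 1/2 × 0.0214 = 0.0107 mol
mass of CaO = 0.0107 × 56.08 = 0.601 g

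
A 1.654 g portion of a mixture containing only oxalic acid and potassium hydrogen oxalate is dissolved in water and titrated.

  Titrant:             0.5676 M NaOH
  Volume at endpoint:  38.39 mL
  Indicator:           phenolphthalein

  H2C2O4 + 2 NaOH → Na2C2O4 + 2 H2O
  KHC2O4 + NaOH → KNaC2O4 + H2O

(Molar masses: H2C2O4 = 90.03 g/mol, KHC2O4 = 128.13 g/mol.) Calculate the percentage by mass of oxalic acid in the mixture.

37.26 %

n(NaOH) = 0.03839 × 0.5676 = 0.02179 mol
Let x = n(H2C2O4), y = n(KHC2O4).
Titrant: 2x + 1y = 0.02179;  mass: 90.03x + 128.13y = 1.654
Solving, x = 6.846 × 10^-3 mol, y = 8.099 × 10^-3 mol
mass of H2C2O4 = 6.846 × 10^-3 × 90.03 = 0.6163 g
% H2C2O4 = 0.6163 / 1.654 × 100 = 37.26 %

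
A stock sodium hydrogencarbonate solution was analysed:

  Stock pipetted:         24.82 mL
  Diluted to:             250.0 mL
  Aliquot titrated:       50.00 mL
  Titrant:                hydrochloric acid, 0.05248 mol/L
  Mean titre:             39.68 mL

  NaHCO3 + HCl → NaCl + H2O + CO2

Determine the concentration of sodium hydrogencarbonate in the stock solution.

0.4195 mol/L

n(HCl) = 0.03968 × 0.05248 = 2.082 × 10^-3 mol
n(NaHCO3) in the aliquot = 2.082 × 10^-3 mol (1:1 ratio)
[NaHCO3]_dilute = 2.082 × 10^-3 / 0.05000 = 0.04165 mol/L
Dilution factor = 250.0 / 24.82 = 10.07
[NaHCO3]_stock = 0.04165 × 10.07 = 0.4195 mol/L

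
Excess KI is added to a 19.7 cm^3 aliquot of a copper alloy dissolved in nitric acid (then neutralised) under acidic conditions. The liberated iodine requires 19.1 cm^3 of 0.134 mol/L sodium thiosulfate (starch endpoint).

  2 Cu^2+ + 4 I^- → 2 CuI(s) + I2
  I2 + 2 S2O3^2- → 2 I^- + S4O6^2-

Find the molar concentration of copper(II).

n(S2O3^2-) = 0.0191 × 0.134 = 2.56 × 10^-3 mol
n(I2) = n(S2O3^2-)/2 = 1.28 × 10^-3 mol
From the 2:1 ratio, n(Cu2+) in the aliquot = 2/1 × 1.28 × 10^-3 = 2.56 × 10^-3 mol
[Cu2+] = 2.56 × 10^-3 / 0.0197 = 0.130 mol/L

0.130 mol/L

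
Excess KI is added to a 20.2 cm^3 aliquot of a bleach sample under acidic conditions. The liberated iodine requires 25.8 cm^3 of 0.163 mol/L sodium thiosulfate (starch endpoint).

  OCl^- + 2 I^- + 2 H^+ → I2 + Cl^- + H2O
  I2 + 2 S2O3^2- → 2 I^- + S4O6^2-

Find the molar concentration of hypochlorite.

n(S2O3^2-) = 0.0258 × 0.163 = 4.21 × 10^-3 mol
n(I2) = n(S2O3^2-)/2 = 2.10 × 10^-3 mol
n(OCl^-) in the aliquot = 2.10 × 10^-3 mol (1:1 ratio)
[OCl^-] = 2.10 × 10^-3 / 0.0202 = 0.104 mol/L

0.104 mol/L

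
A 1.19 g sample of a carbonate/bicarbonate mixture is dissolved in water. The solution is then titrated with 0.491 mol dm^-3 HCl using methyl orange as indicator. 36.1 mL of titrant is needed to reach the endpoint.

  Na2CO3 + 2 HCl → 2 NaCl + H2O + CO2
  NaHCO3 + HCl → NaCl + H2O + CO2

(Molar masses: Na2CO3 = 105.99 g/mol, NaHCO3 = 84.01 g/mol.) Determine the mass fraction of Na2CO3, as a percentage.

n(HCl) = 0.0361 × 0.491 = 0.0177 mol
Let x = n(Na2CO3), y = n(NaHCO3).
Titrant: 2x + 1y = 0.0177;  mass: 105.99x + 84.01y = 1.19
Solving, x = 4.82 × 10^-3 mol, y = 8.08 × 10^-3 mol
mass of Na2CO3 = 4.82 × 10^-3 × 105.99 = 0.511 g
% Na2CO3 = 0.511 / 1.19 × 100 = 42.9 %

42.9 %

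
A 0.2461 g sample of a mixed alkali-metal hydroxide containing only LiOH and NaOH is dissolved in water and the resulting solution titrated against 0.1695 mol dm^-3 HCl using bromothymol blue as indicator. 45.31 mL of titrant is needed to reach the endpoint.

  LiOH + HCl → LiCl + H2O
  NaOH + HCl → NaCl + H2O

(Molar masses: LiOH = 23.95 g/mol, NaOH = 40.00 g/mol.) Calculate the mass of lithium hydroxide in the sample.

0.09118 g

n(HCl) = 0.04531 × 0.1695 = 7.680 × 10^-3 mol
Let x = n(LiOH), y = n(NaOH).
Titrant: 1x + 1y = 7.680 × 10^-3;  mass: 23.95x + 40.00y = 0.2461
Solving, x = 3.807 × 10^-3 mol, y = 3.873 × 10^-3 mol
mass of LiOH = 3.807 × 10^-3 × 23.95 = 0.09118 g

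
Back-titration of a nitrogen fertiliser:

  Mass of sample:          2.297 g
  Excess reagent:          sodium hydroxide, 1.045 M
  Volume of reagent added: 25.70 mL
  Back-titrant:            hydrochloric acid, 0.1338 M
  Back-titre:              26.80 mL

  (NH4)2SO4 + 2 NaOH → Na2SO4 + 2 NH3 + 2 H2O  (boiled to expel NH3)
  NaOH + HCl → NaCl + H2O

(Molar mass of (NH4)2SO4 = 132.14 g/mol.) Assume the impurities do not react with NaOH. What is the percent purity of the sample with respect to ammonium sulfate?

n(NaOH) added = 0.02570 × 1.045 = 0.02686 mol
n(HCl) used in back-titration = 0.02680 × 0.1338 = 3.586 × 10^-3 mol
n(NaOH) left over = 3.586 × 10^-3 mol (1:1 ratio)
n(NaOH) consumed by analyte = 0.02686 − 3.586 × 10^-3 = 0.02327 mol
From the 1:2 ratio, n((NH4)2SO4) = 1/2 × 0.02327 = 0.01164 mol
mass of (NH4)2SO4 = 0.01164 × 132.14 = 1.537 g
% (NH4)2SO4 = 1.537 / 2.297 × 100 = 66.93 %

66.93 %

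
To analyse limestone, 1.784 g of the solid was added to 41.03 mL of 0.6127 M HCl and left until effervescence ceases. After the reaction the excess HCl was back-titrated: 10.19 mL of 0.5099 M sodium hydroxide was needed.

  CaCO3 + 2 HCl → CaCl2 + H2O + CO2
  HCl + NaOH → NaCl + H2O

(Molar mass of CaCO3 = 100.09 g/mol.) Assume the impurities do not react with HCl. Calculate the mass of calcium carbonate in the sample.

n(HCl) added = 0.04103 × 0.6127 = 0.02514 mol
n(NaOH) used in back-titration = 0.01019 × 0.5099 = 5.196 × 10^-3 mol
n(HCl) left over = 5.196 × 10^-3 mol (1:1 ratio)
n(HCl) consumed by analyte = 0.02514 − 5.196 × 10^-3 = 0.01994 mol
From the 1:2 ratio, n(CaCO3) = 1/2 × 0.01994 = 9.972 × 10^-3 mol
mass of CaCO3 = 9.972 × 10^-3 × 100.09 = 0.9981 g

0.9981 g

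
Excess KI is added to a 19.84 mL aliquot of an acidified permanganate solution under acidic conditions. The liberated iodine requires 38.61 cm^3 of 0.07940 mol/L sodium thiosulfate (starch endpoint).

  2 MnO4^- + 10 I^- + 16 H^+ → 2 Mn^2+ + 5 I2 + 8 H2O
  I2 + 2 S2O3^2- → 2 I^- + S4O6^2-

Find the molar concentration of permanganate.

n(S2O3^2-) = 0.03861 × 0.07940 = 3.066 × 10^-3 mol
n(I2) = n(S2O3^2-)/2 = 1.533 × 10^-3 mol
From the 2:5 ratio, n(MnO4^-) in the aliquot = 2/5 × 1.533 × 10^-3 = 6.131 × 10^-4 mol
[MnO4^-] = 6.131 × 10^-4 / 0.01984 = 0.03090 mol/L

0.03090 mol/L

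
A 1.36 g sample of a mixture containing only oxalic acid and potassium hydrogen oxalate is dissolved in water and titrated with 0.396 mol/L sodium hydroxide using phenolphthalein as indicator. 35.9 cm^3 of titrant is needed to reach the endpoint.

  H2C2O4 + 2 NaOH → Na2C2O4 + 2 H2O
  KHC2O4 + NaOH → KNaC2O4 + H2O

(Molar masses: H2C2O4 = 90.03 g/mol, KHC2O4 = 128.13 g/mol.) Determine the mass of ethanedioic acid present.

n(NaOH) = 0.0359 × 0.396 = 0.0142 mol
Let x = n(H2C2O4), y = n(KHC2O4).
Titrant: 2x + 1y = 0.0142;  mass: 90.03x + 128.13y = 1.36
Solving, x = 2.78 × 10^-3 mol, y = 8.66 × 10^-3 mol
mass of H2C2O4 = 2.78 × 10^-3 × 90.03 = 0.250 g

0.250 g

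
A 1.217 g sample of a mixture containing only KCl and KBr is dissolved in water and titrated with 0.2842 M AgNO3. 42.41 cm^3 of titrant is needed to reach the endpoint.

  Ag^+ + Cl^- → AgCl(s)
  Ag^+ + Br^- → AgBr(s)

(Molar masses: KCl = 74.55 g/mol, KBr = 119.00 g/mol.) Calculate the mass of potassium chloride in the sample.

n(AgNO3) = 0.04241 × 0.2842 = 0.01205 mol
Let x = n(KCl), y = n(KBr).
Titrant: 1x + 1y = 0.01205;  mass: 74.55x + 119.00y = 1.217
Solving, x = 4.889 × 10^-3 mol, y = 7.164 × 10^-3 mol
mass of KCl = 4.889 × 10^-3 × 74.55 = 0.3644 g

0.3644 g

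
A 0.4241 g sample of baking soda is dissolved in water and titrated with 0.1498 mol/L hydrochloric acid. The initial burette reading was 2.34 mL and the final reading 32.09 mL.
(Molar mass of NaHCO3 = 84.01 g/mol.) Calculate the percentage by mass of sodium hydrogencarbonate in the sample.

88.28 %

NaHCO3 + HCl → NaCl + H2O + CO2
n(HCl) = 0.02975 L × 0.1498 mol/L = 4.457 × 10^-3 mol
n(NaHCO3) = 4.457 × 10^-3 mol (1:1 ratio)
mass of NaHCO3 = 4.457 × 10^-3 × 84.01 g/mol = 0.3744 g
% NaHCO3 = 0.3744 / 0.4241 × 100 = 88.28 %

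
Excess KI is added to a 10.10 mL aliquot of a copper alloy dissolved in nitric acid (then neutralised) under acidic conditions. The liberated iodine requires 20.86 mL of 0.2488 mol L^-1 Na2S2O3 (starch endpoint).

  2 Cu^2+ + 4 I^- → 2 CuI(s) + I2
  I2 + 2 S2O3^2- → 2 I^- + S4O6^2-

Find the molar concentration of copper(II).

0.5139 mol/L

n(S2O3^2-) = 0.02086 × 0.2488 = 5.190 × 10^-3 mol
n(I2) = n(S2O3^2-)/2 = 2.595 × 10^-3 mol
From the 2:1 ratio, n(Cu2+) in the aliquot = 2/1 × 2.595 × 10^-3 = 5.190 × 10^-3 mol
[Cu2+] = 5.190 × 10^-3 / 0.01010 = 0.5139 mol/L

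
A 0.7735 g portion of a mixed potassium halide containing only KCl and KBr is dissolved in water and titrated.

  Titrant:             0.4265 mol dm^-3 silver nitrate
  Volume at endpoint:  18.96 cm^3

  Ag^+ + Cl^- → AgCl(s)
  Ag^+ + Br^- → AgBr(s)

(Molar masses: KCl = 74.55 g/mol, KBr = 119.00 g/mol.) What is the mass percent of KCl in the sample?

40.93 %

n(AgNO3) = 0.01896 × 0.4265 = 8.086 × 10^-3 mol
Let x = n(KCl), y = n(KBr).
Titrant: 1x + 1y = 8.086 × 10^-3;  mass: 74.55x + 119.00y = 0.7735
Solving, x = 4.247 × 10^-3 mol, y = 3.839 × 10^-3 mol
mass of KCl = 4.247 × 10^-3 × 74.55 = 0.3166 g
% KCl = 0.3166 / 0.7735 × 100 = 40.93 %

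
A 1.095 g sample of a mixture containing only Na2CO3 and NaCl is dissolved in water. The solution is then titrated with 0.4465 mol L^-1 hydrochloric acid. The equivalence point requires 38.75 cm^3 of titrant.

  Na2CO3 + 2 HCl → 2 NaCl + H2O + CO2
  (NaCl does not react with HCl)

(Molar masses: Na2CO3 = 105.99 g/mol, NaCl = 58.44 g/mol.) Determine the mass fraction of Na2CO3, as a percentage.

n(HCl) = 0.03875 × 0.4465 = 0.01730 mol
Let x = n(Na2CO3), y = n(NaCl).
Titrant: 2x = 0.01730;  mass: 105.99x + 58.44y = 1.095
Solving, x = 8.651 × 10^-3 mol, y = 3.047 × 10^-3 mol
mass of Na2CO3 = 8.651 × 10^-3 × 105.99 = 0.9169 g
% Na2CO3 = 0.9169 / 1.095 × 100 = 83.74 %

83.74 %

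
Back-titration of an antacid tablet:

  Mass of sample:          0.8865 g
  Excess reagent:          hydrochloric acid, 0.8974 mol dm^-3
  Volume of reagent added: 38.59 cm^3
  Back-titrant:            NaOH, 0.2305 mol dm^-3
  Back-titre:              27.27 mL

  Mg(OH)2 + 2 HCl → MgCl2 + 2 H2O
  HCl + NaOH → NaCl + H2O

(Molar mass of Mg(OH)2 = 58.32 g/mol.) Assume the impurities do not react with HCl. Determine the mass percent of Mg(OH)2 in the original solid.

93.24 %

n(HCl) added = 0.03859 × 0.8974 = 0.03463 mol
n(NaOH) used in back-titration = 0.02727 × 0.2305 = 6.286 × 10^-3 mol
n(HCl) left over = 6.286 × 10^-3 mol (1:1 ratio)
n(HCl) consumed by analyte = 0.03463 − 6.286 × 10^-3 = 0.02834 mol
From the 1:2 ratio, n(Mg(OH)2) = 1/2 × 0.02834 = 0.01417 mol
mass of Mg(OH)2 = 0.01417 × 58.32 = 0.8265 g
% Mg(OH)2 = 0.8265 / 0.8865 × 100 = 93.24 %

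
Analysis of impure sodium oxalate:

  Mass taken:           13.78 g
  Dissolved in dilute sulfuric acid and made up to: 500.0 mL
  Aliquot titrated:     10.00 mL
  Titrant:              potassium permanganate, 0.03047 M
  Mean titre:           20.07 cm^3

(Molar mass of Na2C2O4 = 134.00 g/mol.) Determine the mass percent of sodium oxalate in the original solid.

2 MnO4^- + 5 C2O4^2- + 16 H^+ → 2 Mn^2+ + 10 CO2 + 8 H2O
n(KMnO4) per titration = 0.02007 × 0.03047 = 6.115 × 10^-4 mol
From the 5:2 ratio, n(Na2C2O4) in each aliquot = 5/2 × 6.115 × 10^-4 = 1.529 × 10^-3 mol
n(Na2C2O4) in the whole flask = 1.529 × 10^-3 × 500.0/10.00 = 0.07644 mol
mass of Na2C2O4 = 0.07644 × 134.00 = 10.24 g
% Na2C2O4 = 10.24 / 13.78 × 100 = 74.33 %

74.33 %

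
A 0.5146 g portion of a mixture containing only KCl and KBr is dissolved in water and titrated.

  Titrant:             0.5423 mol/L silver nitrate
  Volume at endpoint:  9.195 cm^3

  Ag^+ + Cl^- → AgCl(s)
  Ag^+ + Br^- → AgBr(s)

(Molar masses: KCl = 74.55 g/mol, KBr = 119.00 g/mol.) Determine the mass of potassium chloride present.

0.1321 g

n(AgNO3) = 0.009195 × 0.5423 = 4.986 × 10^-3 mol
Let x = n(KCl), y = n(KBr).
Titrant: 1x + 1y = 4.986 × 10^-3;  mass: 74.55x + 119.00y = 0.5146
Solving, x = 1.772 × 10^-3 mol, y = 3.214 × 10^-3 mol
mass of KCl = 1.772 × 10^-3 × 74.55 = 0.1321 g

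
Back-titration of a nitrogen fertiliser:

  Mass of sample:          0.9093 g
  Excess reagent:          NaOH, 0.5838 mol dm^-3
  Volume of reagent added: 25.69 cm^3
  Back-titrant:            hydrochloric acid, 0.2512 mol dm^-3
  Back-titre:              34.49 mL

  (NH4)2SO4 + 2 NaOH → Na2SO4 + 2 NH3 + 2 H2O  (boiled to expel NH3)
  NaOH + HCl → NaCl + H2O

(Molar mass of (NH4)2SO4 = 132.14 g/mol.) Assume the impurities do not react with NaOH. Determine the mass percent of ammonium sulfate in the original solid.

46.02 %

n(NaOH) added = 0.02569 × 0.5838 = 0.01500 mol
n(HCl) used in back-titration = 0.03449 × 0.2512 = 8.664 × 10^-3 mol
n(NaOH) left over = 8.664 × 10^-3 mol (1:1 ratio)
n(NaOH) consumed by analyte = 0.01500 − 8.664 × 10^-3 = 6.334 × 10^-3 mol
From the 1:2 ratio, n((NH4)2SO4) = 1/2 × 6.334 × 10^-3 = 3.167 × 10^-3 mol
mass of (NH4)2SO4 = 3.167 × 10^-3 × 132.14 = 0.4185 g
% (NH4)2SO4 = 0.4185 / 0.9093 × 100 = 46.02 %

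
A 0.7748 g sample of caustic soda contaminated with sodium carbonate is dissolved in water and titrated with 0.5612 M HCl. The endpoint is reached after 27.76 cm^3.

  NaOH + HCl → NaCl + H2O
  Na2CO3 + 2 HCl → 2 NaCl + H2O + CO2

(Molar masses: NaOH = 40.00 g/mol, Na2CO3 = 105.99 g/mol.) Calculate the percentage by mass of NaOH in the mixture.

20.18 %

n(HCl) = 0.02776 × 0.5612 = 0.01558 mol
Let x = n(NaOH), y = n(Na2CO3).
Titrant: 1x + 2y = 0.01558;  mass: 40.00x + 105.99y = 0.7748
Solving, x = 3.910 × 10^-3 mol, y = 5.835 × 10^-3 mol
mass of NaOH = 3.910 × 10^-3 × 40.00 = 0.1564 g
% NaOH = 0.1564 / 0.7748 × 100 = 20.18 %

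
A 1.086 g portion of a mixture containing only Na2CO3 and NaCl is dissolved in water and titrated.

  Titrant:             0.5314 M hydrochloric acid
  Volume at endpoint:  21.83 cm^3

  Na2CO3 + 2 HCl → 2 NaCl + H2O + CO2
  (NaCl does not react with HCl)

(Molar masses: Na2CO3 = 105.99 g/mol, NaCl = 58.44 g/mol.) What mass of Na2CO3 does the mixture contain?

0.6148 g

n(HCl) = 0.02183 × 0.5314 = 0.01160 mol
Let x = n(Na2CO3), y = n(NaCl).
Titrant: 2x = 0.01160;  mass: 105.99x + 58.44y = 1.086
Solving, x = 5.800 × 10^-3 mol, y = 8.064 × 10^-3 mol
mass of Na2CO3 = 5.800 × 10^-3 × 105.99 = 0.6148 g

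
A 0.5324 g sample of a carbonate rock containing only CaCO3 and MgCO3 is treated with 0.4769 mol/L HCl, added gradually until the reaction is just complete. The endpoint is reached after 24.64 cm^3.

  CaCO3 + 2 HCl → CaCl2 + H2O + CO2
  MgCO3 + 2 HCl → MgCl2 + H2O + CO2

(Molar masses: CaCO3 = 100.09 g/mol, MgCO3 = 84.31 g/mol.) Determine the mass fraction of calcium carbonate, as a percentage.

n(HCl) = 0.02464 × 0.4769 = 0.01175 mol
Let x = n(CaCO3), y = n(MgCO3).
Titrant: 2x + 2y = 0.01175;  mass: 100.09x + 84.31y = 0.5324
Solving, x = 2.348 × 10^-3 mol, y = 3.528 × 10^-3 mol
mass of CaCO3 = 2.348 × 10^-3 × 100.09 = 0.2350 g
% CaCO3 = 0.2350 / 0.5324 × 100 = 44.13 %

44.13 %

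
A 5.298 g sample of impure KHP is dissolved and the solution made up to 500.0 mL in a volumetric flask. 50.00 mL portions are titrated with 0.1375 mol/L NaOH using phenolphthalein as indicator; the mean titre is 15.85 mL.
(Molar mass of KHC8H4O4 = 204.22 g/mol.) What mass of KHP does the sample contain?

4.451 g

KHC8H4O4 + NaOH → KNaC8H4O4 + H2O
n(NaOH) per titration = 0.01585 × 0.1375 = 2.179 × 10^-3 mol
n(KHC8H4O4) in each aliquot = 2.179 × 10^-3 mol (1:1 ratio)
n(KHC8H4O4) in the whole flask = 2.179 × 10^-3 × 500.0/50.00 = 0.02179 mol
mass of KHC8H4O4 = 0.02179 × 204.22 = 4.451 g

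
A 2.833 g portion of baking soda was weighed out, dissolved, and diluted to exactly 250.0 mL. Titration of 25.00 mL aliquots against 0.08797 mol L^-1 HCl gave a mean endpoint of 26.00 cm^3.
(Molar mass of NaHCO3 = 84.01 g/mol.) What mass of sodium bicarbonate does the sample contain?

NaHCO3 + HCl → NaCl + H2O + CO2
n(HCl) per titration = 0.02600 × 0.08797 = 2.287 × 10^-3 mol
n(NaHCO3) in each aliquot = 2.287 × 10^-3 mol (1:1 ratio)
n(NaHCO3) in the whole flask = 2.287 × 10^-3 × 250.0/25.00 = 0.02287 mol
mass of NaHCO3 = 0.02287 × 84.01 = 1.921 g

1.921 g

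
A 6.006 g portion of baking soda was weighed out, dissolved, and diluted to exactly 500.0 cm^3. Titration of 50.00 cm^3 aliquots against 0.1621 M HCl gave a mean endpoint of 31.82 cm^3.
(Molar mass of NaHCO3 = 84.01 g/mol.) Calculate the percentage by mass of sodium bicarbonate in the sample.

NaHCO3 + HCl → NaCl + H2O + CO2
n(HCl) per titration = 0.03182 × 0.1621 = 5.158 × 10^-3 mol
n(NaHCO3) in each aliquot = 5.158 × 10^-3 mol (1:1 ratio)
n(NaHCO3) in the whole flask = 5.158 × 10^-3 × 500.0/50.00 = 0.05158 mol
mass of NaHCO3 = 0.05158 × 84.01 = 4.333 g
% NaHCO3 = 4.333 / 6.006 × 100 = 72.15 %

72.15 %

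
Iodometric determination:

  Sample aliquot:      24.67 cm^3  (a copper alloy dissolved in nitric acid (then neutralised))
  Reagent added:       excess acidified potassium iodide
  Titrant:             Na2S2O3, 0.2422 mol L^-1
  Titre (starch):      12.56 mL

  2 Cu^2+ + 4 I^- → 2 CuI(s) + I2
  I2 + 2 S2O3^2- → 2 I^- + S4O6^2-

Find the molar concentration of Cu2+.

0.1233 mol/L

n(S2O3^2-) = 0.01256 × 0.2422 = 3.042 × 10^-3 mol
n(I2) = n(S2O3^2-)/2 = 1.521 × 10^-3 mol
From the 2:1 ratio, n(Cu2+) in the aliquot = 2/1 × 1.521 × 10^-3 = 3.042 × 10^-3 mol
[Cu2+] = 3.042 × 10^-3 / 0.02467 = 0.1233 mol/L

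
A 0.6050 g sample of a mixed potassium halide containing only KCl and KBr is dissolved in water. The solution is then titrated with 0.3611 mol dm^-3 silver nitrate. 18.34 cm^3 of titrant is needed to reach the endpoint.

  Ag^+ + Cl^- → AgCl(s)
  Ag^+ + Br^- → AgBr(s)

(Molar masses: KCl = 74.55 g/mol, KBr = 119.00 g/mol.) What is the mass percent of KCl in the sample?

n(AgNO3) = 0.01834 × 0.3611 = 6.623 × 10^-3 mol
Let x = n(KCl), y = n(KBr).
Titrant: 1x + 1y = 6.623 × 10^-3;  mass: 74.55x + 119.00y = 0.6050
Solving, x = 4.119 × 10^-3 mol, y = 2.504 × 10^-3 mol
mass of KCl = 4.119 × 10^-3 × 74.55 = 0.3071 g
% KCl = 0.3071 / 0.6050 × 100 = 50.75 %

50.75 %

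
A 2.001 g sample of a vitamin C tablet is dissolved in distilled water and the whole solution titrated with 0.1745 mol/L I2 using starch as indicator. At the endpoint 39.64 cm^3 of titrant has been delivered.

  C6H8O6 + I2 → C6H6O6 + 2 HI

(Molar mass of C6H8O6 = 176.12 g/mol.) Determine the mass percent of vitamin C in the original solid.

n(I2) = 0.03964 L × 0.1745 mol/L = 6.917 × 10^-3 mol
n(C6H8O6) = 6.917 × 10^-3 mol (1:1 ratio)
mass of C6H8O6 = 6.917 × 10^-3 × 176.12 g/mol = 1.218 g
% C6H8O6 = 1.218 / 2.001 × 100 = 60.88 %

60.88 %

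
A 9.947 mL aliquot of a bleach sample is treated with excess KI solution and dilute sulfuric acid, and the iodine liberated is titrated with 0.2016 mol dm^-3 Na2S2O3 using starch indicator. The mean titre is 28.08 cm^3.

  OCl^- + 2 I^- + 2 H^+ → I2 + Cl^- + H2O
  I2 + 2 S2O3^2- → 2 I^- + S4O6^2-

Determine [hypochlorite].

0.2846 mol/L

n(S2O3^2-) = 0.02808 × 0.2016 = 5.661 × 10^-3 mol
n(I2) = n(S2O3^2-)/2 = 2.830 × 10^-3 mol
n(OCl^-) in the aliquot = 2.830 × 10^-3 mol (1:1 ratio)
[OCl^-] = 2.830 × 10^-3 / 0.009947 = 0.2846 mol/L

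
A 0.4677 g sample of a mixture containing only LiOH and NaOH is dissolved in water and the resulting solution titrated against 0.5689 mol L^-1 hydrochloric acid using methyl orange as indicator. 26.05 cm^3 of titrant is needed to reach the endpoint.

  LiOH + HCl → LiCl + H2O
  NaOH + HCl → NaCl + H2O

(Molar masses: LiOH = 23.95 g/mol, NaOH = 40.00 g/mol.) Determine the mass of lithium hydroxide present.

n(HCl) = 0.02605 × 0.5689 = 0.01482 mol
Let x = n(LiOH), y = n(NaOH).
Titrant: 1x + 1y = 0.01482;  mass: 23.95x + 40.00y = 0.4677
Solving, x = 7.794 × 10^-3 mol, y = 7.026 × 10^-3 mol
mass of LiOH = 7.794 × 10^-3 × 23.95 = 0.1867 g

0.1867 g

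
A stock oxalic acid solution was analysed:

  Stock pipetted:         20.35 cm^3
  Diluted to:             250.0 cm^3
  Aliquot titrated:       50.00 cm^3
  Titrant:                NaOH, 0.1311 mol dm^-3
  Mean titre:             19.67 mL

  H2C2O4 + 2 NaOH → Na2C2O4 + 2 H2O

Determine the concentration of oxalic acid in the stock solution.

0.3168 mol/L

n(NaOH) = 0.01967 × 0.1311 = 2.579 × 10^-3 mol
From the 1:2 ratio, n(H2C2O4) in the aliquot = 1/2 × 2.579 × 10^-3 = 1.289 × 10^-3 mol
[H2C2O4]_dilute = 1.289 × 10^-3 / 0.05000 = 0.02579 mol/L
Dilution factor = 250.0 / 20.35 = 12.29
[H2C2O4]_stock = 0.02579 × 12.29 = 0.3168 mol/L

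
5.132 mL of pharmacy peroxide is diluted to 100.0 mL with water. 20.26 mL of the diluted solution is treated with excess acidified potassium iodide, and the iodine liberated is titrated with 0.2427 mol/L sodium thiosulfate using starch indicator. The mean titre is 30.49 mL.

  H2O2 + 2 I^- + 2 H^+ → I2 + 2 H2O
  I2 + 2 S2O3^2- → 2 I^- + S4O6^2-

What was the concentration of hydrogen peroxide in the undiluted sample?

n(S2O3^2-) = 0.03049 × 0.2427 = 7.400 × 10^-3 mol
n(I2) = n(S2O3^2-)/2 = 3.700 × 10^-3 mol
n(H2O2) in the aliquot = 3.700 × 10^-3 mol (1:1 ratio)
[H2O2]_dilute = 3.700 × 10^-3 / 0.02026 = 0.1826 mol/L
[H2O2]_original = 0.1826 × 100.0/5.132 = 3.559 mol/L

3.559 mol/L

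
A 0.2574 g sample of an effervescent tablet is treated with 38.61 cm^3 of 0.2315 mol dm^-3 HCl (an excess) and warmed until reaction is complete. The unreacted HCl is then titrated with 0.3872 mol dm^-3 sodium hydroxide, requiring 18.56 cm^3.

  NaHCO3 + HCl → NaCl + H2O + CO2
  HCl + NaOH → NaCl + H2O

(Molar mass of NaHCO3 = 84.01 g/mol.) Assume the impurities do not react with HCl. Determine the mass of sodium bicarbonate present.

0.1472 g

n(HCl) added = 0.03861 × 0.2315 = 8.938 × 10^-3 mol
n(NaOH) used in back-titration = 0.01856 × 0.3872 = 7.186 × 10^-3 mol
n(HCl) left over = 7.186 × 10^-3 mol (1:1 ratio)
n(HCl) consumed by analyte = 8.938 × 10^-3 − 7.186 × 10^-3 = 1.752 × 10^-3 mol
n(NaHCO3) = 1.752 × 10^-3 mol (1:1 ratio)
mass of NaHCO3 = 1.752 × 10^-3 × 84.01 = 0.1472 g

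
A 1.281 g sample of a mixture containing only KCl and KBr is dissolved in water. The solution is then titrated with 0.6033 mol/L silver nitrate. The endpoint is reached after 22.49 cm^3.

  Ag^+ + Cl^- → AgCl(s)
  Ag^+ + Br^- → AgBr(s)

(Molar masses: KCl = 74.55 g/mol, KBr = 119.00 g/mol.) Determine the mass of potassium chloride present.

n(AgNO3) = 0.02249 × 0.6033 = 0.01357 mol
Let x = n(KCl), y = n(KBr).
Titrant: 1x + 1y = 0.01357;  mass: 74.55x + 119.00y = 1.281
Solving, x = 7.505 × 10^-3 mol, y = 6.063 × 10^-3 mol
mass of KCl = 7.505 × 10^-3 × 74.55 = 0.5595 g

0.5595 g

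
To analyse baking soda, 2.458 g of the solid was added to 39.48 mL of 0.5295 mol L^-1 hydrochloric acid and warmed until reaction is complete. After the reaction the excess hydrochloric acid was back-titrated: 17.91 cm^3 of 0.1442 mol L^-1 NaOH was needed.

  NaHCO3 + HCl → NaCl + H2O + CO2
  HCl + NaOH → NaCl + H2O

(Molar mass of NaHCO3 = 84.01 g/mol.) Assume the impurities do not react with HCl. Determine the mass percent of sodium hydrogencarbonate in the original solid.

62.62 %

n(HCl) added = 0.03948 × 0.5295 = 0.02090 mol
n(NaOH) used in back-titration = 0.01791 × 0.1442 = 2.583 × 10^-3 mol
n(HCl) left over = 2.583 × 10^-3 mol (1:1 ratio)
n(HCl) consumed by analyte = 0.02090 − 2.583 × 10^-3 = 0.01832 mol
n(NaHCO3) = 0.01832 mol (1:1 ratio)
mass of NaHCO3 = 0.01832 × 84.01 = 1.539 g
% NaHCO3 = 1.539 / 2.458 × 100 = 62.62 %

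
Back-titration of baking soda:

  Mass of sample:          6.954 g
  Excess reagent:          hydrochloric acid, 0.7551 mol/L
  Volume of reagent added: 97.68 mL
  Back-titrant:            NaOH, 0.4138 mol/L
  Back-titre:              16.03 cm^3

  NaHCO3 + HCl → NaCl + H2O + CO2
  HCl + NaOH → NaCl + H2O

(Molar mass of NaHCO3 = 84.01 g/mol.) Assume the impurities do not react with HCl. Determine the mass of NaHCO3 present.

n(HCl) added = 0.09768 × 0.7551 = 0.07376 mol
n(NaOH) used in back-titration = 0.01603 × 0.4138 = 6.633 × 10^-3 mol
n(HCl) left over = 6.633 × 10^-3 mol (1:1 ratio)
n(HCl) consumed by analyte = 0.07376 − 6.633 × 10^-3 = 0.06712 mol
n(NaHCO3) = 0.06712 mol (1:1 ratio)
mass of NaHCO3 = 0.06712 × 84.01 = 5.639 g

5.639 g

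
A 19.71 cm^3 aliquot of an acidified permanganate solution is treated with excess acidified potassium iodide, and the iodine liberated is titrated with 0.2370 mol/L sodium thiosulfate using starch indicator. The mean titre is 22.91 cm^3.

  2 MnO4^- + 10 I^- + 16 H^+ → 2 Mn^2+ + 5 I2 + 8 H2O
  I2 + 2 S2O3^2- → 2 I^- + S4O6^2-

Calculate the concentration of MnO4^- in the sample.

0.05510 mol/L

n(S2O3^2-) = 0.02291 × 0.2370 = 5.430 × 10^-3 mol
n(I2) = n(S2O3^2-)/2 = 2.715 × 10^-3 mol
From the 2:5 ratio, n(MnO4^-) in the aliquot = 2/5 × 2.715 × 10^-3 = 1.086 × 10^-3 mol
[MnO4^-] = 1.086 × 10^-3 / 0.01971 = 0.05510 mol/L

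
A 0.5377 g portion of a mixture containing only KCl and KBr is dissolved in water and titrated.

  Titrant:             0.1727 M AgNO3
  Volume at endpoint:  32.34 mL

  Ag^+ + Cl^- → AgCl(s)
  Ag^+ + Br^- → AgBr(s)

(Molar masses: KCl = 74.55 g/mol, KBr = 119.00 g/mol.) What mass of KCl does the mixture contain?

n(AgNO3) = 0.03234 × 0.1727 = 5.585 × 10^-3 mol
Let x = n(KCl), y = n(KBr).
Titrant: 1x + 1y = 5.585 × 10^-3;  mass: 74.55x + 119.00y = 0.5377
Solving, x = 2.856 × 10^-3 mol, y = 2.730 × 10^-3 mol
mass of KCl = 2.856 × 10^-3 × 74.55 = 0.2129 g

0.2129 g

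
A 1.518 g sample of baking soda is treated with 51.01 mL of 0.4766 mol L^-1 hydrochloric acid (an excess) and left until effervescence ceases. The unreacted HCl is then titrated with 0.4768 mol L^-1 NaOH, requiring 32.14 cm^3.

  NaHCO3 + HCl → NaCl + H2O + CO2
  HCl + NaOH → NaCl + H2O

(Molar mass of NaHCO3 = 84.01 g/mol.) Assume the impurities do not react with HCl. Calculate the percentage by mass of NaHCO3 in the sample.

49.74 %

n(HCl) added = 0.05101 × 0.4766 = 0.02431 mol
n(NaOH) used in back-titration = 0.03214 × 0.4768 = 0.01532 mol
n(HCl) left over = 0.01532 mol (1:1 ratio)
n(HCl) consumed by analyte = 0.02431 − 0.01532 = 8.987 × 10^-3 mol
n(NaHCO3) = 8.987 × 10^-3 mol (1:1 ratio)
mass of NaHCO3 = 8.987 × 10^-3 × 84.01 = 0.7550 g
% NaHCO3 = 0.7550 / 1.518 × 100 = 49.74 %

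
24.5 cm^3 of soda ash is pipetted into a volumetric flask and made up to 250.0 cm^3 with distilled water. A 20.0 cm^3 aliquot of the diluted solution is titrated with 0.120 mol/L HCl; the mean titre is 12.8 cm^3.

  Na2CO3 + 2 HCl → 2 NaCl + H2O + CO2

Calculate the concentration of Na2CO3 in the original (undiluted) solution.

0.392 mol/L

n(HCl) = 0.0128 × 0.120 = 1.54 × 10^-3 mol
From the 1:2 ratio, n(Na2CO3) in the aliquot = 1/2 × 1.54 × 10^-3 = 7.68 × 10^-4 mol
[Na2CO3]_dilute = 7.68 × 10^-4 / 0.0200 = 0.0384 mol/L
Dilution factor = 250.0 / 24.5 = 10.20
[Na2CO3]_stock = 0.0384 × 10.20 = 0.392 mol/L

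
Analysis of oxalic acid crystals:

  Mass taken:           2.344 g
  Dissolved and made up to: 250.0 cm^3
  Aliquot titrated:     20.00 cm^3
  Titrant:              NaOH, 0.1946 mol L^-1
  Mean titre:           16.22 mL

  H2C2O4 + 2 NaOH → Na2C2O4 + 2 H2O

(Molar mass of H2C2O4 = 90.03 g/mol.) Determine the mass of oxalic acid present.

1.776 g

n(NaOH) per titration = 0.01622 × 0.1946 = 3.156 × 10^-3 mol
From the 1:2 ratio, n(H2C2O4) in each aliquot = 1/2 × 3.156 × 10^-3 = 1.578 × 10^-3 mol
n(H2C2O4) in the whole flask = 1.578 × 10^-3 × 250.0/20.00 = 0.01973 mol
mass of H2C2O4 = 0.01973 × 90.03 = 1.776 g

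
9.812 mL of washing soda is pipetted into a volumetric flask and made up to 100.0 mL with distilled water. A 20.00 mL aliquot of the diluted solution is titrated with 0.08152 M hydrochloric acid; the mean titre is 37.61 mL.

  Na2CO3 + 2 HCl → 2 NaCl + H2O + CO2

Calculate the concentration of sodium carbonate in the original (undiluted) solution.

n(HCl) = 0.03761 × 0.08152 = 3.066 × 10^-3 mol
From the 1:2 ratio, n(Na2CO3) in the aliquot = 1/2 × 3.066 × 10^-3 = 1.533 × 10^-3 mol
[Na2CO3]_dilute = 1.533 × 10^-3 / 0.02000 = 0.07665 mol/L
Dilution factor = 100.0 / 9.812 = 10.19
[Na2CO3]_stock = 0.07665 × 10.19 = 0.7812 mol/L

0.7812 M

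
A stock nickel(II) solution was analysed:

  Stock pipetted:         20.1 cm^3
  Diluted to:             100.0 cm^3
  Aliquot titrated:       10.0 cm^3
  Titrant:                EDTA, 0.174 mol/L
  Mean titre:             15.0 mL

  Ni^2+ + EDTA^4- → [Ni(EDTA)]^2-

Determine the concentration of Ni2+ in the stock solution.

n(EDTA) = 0.0150 × 0.174 = 2.61 × 10^-3 mol
n(Ni2+) in the aliquot = 2.61 × 10^-3 mol (1:1 ratio)
[Ni2+]_dilute = 2.61 × 10^-3 / 0.0100 = 0.261 mol/L
Dilution factor = 100.0 / 20.1 = 4.975
[Ni2+]_stock = 0.261 × 4.975 = 1.30 mol/L

1.30 mol/L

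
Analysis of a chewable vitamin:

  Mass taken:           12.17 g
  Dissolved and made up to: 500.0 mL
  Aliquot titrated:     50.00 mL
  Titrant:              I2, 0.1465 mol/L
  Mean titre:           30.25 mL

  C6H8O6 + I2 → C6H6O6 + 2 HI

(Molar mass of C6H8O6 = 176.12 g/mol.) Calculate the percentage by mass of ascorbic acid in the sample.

n(I2) per titration = 0.03025 × 0.1465 = 4.432 × 10^-3 mol
n(C6H8O6) in each aliquot = 4.432 × 10^-3 mol (1:1 ratio)
n(C6H8O6) in the whole flask = 4.432 × 10^-3 × 500.0/50.00 = 0.04432 mol
mass of C6H8O6 = 0.04432 × 176.12 = 7.805 g
% C6H8O6 = 7.805 / 12.17 × 100 = 64.13 %

64.13 %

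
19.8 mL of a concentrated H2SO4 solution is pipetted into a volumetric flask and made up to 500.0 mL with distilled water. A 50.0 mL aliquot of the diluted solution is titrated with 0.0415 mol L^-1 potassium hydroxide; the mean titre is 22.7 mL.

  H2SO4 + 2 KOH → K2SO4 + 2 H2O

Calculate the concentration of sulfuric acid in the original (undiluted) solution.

n(KOH) = 0.0227 × 0.0415 = 9.42 × 10^-4 mol
From the 1:2 ratio, n(H2SO4) in the aliquot = 1/2 × 9.42 × 10^-4 = 4.71 × 10^-4 mol
[H2SO4]_dilute = 4.71 × 10^-4 / 0.0500 = 0.00942 mol/L
Dilution factor = 500.0 / 19.8 = 25.25
[H2SO4]_stock = 0.00942 × 25.25 = 0.238 mol/L

0.238 mol/L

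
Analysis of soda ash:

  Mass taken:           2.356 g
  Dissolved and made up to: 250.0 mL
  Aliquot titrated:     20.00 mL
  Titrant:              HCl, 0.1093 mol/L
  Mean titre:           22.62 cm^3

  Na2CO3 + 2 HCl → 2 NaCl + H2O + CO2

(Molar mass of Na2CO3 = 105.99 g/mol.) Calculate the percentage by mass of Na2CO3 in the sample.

69.52 %

n(HCl) per titration = 0.02262 × 0.1093 = 2.472 × 10^-3 mol
From the 1:2 ratio, n(Na2CO3) in each aliquot = 1/2 × 2.472 × 10^-3 = 1.236 × 10^-3 mol
n(Na2CO3) in the whole flask = 1.236 × 10^-3 × 250.0/20.00 = 0.01545 mol
mass of Na2CO3 = 0.01545 × 105.99 = 1.638 g
% Na2CO3 = 1.638 / 2.356 × 100 = 69.52 %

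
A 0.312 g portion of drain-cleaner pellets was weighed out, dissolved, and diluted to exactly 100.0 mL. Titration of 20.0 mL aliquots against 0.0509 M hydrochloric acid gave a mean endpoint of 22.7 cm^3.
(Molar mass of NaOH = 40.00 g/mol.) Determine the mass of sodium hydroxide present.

NaOH + HCl → NaCl + H2O
n(HCl) per titration = 0.0227 × 0.0509 = 1.16 × 10^-3 mol
n(NaOH) in each aliquot = 1.16 × 10^-3 mol (1:1 ratio)
n(NaOH) in the whole flask = 1.16 × 10^-3 × 100.0/20.0 = 5.78 × 10^-3 mol
mass of NaOH = 5.78 × 10^-3 × 40.00 = 0.231 g

0.231 g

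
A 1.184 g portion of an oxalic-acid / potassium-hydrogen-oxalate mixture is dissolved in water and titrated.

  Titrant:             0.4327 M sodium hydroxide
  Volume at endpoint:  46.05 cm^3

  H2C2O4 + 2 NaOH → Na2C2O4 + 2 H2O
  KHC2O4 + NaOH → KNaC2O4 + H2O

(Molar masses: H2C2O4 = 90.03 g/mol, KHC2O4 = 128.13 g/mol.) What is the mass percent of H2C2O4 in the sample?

n(NaOH) = 0.04605 × 0.4327 = 0.01993 mol
Let x = n(H2C2O4), y = n(KHC2O4).
Titrant: 2x + 1y = 0.01993;  mass: 90.03x + 128.13y = 1.184
Solving, x = 8.236 × 10^-3 mol, y = 3.454 × 10^-3 mol
mass of H2C2O4 = 8.236 × 10^-3 × 90.03 = 0.7415 g
% H2C2O4 = 0.7415 / 1.184 × 100 = 62.63 %

62.63 %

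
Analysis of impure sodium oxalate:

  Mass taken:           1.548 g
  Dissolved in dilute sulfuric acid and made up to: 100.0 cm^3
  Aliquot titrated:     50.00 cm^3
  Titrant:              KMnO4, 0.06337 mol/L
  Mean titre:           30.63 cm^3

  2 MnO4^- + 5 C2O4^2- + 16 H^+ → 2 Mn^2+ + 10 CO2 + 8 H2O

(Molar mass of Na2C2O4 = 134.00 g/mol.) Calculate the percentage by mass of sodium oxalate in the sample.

n(KMnO4) per titration = 0.03063 × 0.06337 = 1.941 × 10^-3 mol
From the 5:2 ratio, n(Na2C2O4) in each aliquot = 5/2 × 1.941 × 10^-3 = 4.853 × 10^-3 mol
n(Na2C2O4) in the whole flask = 4.853 × 10^-3 × 100.0/50.00 = 9.705 × 10^-3 mol
mass of Na2C2O4 = 9.705 × 10^-3 × 134.00 = 1.300 g
% Na2C2O4 = 1.300 / 1.548 × 100 = 84.01 %

84.01 %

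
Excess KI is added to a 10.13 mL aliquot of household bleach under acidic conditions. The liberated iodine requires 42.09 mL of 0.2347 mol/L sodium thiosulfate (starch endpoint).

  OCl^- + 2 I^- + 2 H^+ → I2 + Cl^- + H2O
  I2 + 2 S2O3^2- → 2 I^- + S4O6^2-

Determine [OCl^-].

n(S2O3^2-) = 0.04209 × 0.2347 = 9.879 × 10^-3 mol
n(I2) = n(S2O3^2-)/2 = 4.939 × 10^-3 mol
n(OCl^-) in the aliquot = 4.939 × 10^-3 mol (1:1 ratio)
[OCl^-] = 4.939 × 10^-3 / 0.01013 = 0.4876 mol/L

0.4876 mol/L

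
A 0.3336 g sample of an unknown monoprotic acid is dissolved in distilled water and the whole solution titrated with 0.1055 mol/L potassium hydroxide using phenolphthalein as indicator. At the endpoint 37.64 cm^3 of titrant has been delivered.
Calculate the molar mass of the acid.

n(KOH) = 0.03764 L × 0.1055 mol/L = 3.971 × 10^-3 mol
n(HA) = 3.971 × 10^-3 mol (1:1 ratio)
M = m / n = 0.3336 g / 3.971 × 10^-3 mol = 84.01 g/mol

84.01 g/mol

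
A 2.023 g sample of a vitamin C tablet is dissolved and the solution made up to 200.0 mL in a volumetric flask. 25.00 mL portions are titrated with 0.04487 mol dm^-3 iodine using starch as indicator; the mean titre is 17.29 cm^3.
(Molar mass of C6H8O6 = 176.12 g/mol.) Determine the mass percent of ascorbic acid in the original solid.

54.03 %

C6H8O6 + I2 → C6H6O6 + 2 HI
n(I2) per titration = 0.01729 × 0.04487 = 7.758 × 10^-4 mol
n(C6H8O6) in each aliquot = 7.758 × 10^-4 mol (1:1 ratio)
n(C6H8O6) in the whole flask = 7.758 × 10^-4 × 200.0/25.00 = 6.206 × 10^-3 mol
mass of C6H8O6 = 6.206 × 10^-3 × 176.12 = 1.093 g
% C6H8O6 = 1.093 / 2.023 × 100 = 54.03 %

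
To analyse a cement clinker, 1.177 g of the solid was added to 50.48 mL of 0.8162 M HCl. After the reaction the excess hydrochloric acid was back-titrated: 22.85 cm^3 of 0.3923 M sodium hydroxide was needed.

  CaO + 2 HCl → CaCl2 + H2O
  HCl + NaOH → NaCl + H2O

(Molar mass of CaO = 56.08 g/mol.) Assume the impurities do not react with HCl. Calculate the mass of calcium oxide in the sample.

0.9039 g

n(HCl) added = 0.05048 × 0.8162 = 0.04120 mol
n(NaOH) used in back-titration = 0.02285 × 0.3923 = 8.964 × 10^-3 mol
n(HCl) left over = 8.964 × 10^-3 mol (1:1 ratio)
n(HCl) consumed by analyte = 0.04120 − 8.964 × 10^-3 = 0.03224 mol
From the 1:2 ratio, n(CaO) = 1/2 × 0.03224 = 0.01612 mol
mass of CaO = 0.01612 × 56.08 = 0.9039 g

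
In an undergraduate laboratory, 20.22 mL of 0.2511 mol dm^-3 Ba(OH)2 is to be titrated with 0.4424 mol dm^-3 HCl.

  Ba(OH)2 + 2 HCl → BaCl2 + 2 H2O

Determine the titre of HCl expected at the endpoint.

22.95 mL

n(Ba(OH)2) = 0.02022 L × 0.2511 mol/L = 5.077 × 10^-3 mol
From the 2:1 stoichiometry, n(HCl) = 2/1 × 5.077 × 10^-3 = 0.01015 mol
V(HCl) = 0.01015 mol / 0.4424 mol/L = 0.02295 L = 22.95 mL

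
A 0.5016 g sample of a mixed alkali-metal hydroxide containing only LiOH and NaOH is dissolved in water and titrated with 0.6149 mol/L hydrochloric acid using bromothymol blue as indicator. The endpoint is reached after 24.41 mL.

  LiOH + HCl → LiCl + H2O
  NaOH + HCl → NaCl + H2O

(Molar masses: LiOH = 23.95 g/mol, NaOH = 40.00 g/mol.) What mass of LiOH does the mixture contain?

n(HCl) = 0.02441 × 0.6149 = 0.01501 mol
Let x = n(LiOH), y = n(NaOH).
Titrant: 1x + 1y = 0.01501;  mass: 23.95x + 40.00y = 0.5016
Solving, x = 6.155 × 10^-3 mol, y = 8.855 × 10^-3 mol
mass of LiOH = 6.155 × 10^-3 × 23.95 = 0.1474 g

0.1474 g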